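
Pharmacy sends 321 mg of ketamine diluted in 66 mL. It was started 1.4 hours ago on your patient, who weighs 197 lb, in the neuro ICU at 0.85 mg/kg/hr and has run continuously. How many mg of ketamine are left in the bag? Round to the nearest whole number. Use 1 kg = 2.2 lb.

214 mg

Weight = 197 lb ÷ 2.2 lb/kg = 89.54545 kg
Dose = 0.85 mg/kg/hr × 89.54545 kg = 76.11364 mg/hr
Concentration = 321 mg ÷ 66 mL = 4.863636 mg/mL
Rate = 76.11364 mg/hr ÷ 4.863636 mg/mL = 15.64953 mL/hr
Volume infused = 15.64953 mL/hr × 1.4 hr = 21.90935 mL
Volume remaining = 66 − 21.90935 = 44.09065 mL
Drug remaining = 44.09065 mL × 4.863636 mg/mL = 214.4409 mg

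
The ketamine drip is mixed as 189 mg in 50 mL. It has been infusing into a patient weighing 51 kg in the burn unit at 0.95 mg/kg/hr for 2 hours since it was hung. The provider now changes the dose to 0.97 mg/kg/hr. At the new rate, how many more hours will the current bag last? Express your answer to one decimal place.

Initial rate:
Dose = 0.95 mg/kg/hr × 51 kg = 48.45 mg/hr
Concentration = 189 mg ÷ 50 mL = 3.78 mg/mL
Rate = 48.45 mg/hr ÷ 3.78 mg/mL = 12.81746 mL/hr
Volume infused so far = 12.81746 mL/hr × 2 hr = 25.63492 mL
Volume remaining = 50 − 25.63492 = 24.36508 mL
New rate:
Dose = 0.97 mg/kg/hr × 51 kg = 49.47 mg/hr
Rate = 49.47 mg/hr ÷ 3.78 mg/mL = 13.0873 mL/hr
Time remaining = 24.36508 mL ÷ 13.0873 mL/hr = 1.861734 hr

1.9 hours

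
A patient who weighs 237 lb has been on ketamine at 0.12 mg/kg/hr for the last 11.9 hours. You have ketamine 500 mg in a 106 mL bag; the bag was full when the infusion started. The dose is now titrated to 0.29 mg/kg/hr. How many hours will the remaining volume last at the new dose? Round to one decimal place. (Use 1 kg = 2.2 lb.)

11.1 hours

Initial rate:
Weight = 237 lb ÷ 2.2 lb/kg = 107.7273 kg
Dose = 0.12 mg/kg/hr × 107.7273 kg = 12.92727 mg/hr
Concentration = 500 mg ÷ 106 mL = 4.716981 mg/mL
Rate = 12.92727 mg/hr ÷ 4.716981 mg/mL = 2.740582 mL/hr
Volume infused so far = 2.740582 mL/hr × 11.9 hr = 32.61292 mL
Volume remaining = 106 − 32.61292 = 73.38708 mL
New rate:
Dose = 0.29 mg/kg/hr × 107.7273 kg = 31.24091 mg/hr
Rate = 31.24091 mg/hr ÷ 4.716981 mg/mL = 6.623073 mL/hr
Time remaining = 73.38708 mL ÷ 6.623073 mL/hr = 11.08052 hr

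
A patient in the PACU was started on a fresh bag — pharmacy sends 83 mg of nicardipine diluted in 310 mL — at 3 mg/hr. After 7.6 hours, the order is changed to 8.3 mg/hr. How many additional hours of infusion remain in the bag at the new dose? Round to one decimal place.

Initial rate:
Concentration = 83 mg ÷ 310 mL = 0.2677419 mg/mL
Rate = 3 mg/hr ÷ 0.2677419 mg/mL = 11.20482 mL/hr
Volume infused so far = 11.20482 mL/hr × 7.6 hr = 85.15663 mL
Volume remaining = 310 − 85.15663 = 224.8434 mL
New rate:
Rate = 8.3 mg/hr ÷ 0.2677419 mg/mL = 31 mL/hr
Time remaining = 224.8434 mL ÷ 31 mL/hr = 7.253012 hr

7.3 hours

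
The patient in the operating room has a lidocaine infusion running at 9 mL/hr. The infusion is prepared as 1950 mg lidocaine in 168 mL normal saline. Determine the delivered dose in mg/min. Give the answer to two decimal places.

Concentration = 1950 mg ÷ 168 mL = 11.60714 mg/mL
Drug rate = 9 mL/hr × 11.60714 mg/mL = 104.4643 mg/hr
104.4643 mg/hr ÷ 60 min/hr = 1.741071 mg/min

1.74 mg/min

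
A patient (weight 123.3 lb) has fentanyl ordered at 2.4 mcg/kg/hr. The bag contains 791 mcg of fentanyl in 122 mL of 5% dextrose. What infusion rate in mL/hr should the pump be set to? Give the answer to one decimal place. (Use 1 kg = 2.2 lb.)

20.7 mL/hr

Weight = 123.3 lb ÷ 2.2 lb/kg = 56.04545 kg
Dose = 2.4 mcg/kg/hr × 56.04545 kg = 134.5091 mcg/hr
Concentration = 791 mcg ÷ 122 mL = 6.483607 mcg/mL
Rate = 134.5091 mcg/hr ÷ 6.483607 mcg/mL = 20.74603 mL/hr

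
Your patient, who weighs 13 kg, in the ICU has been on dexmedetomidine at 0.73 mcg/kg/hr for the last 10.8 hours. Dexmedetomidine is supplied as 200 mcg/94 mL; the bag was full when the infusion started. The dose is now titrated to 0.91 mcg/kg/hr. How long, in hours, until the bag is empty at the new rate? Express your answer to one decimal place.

Initial rate:
Dose = 0.73 mcg/kg/hr × 13 kg = 9.49 mcg/hr
Concentration = 200 mcg ÷ 94 mL = 2.12766 mcg/mL
Rate = 9.49 mcg/hr ÷ 2.12766 mcg/mL = 4.4603 mL/hr
Volume infused so far = 4.4603 mL/hr × 10.8 hr = 48.17124 mL
Volume remaining = 94 − 48.17124 = 45.82876 mL
New rate:
Dose = 0.91 mcg/kg/hr × 13 kg = 11.83 mcg/hr
Rate = 11.83 mcg/hr ÷ 2.12766 mcg/mL = 5.5601 mL/hr
Time remaining = 45.82876 mL ÷ 5.5601 mL/hr = 8.242434 hr

8.2 hours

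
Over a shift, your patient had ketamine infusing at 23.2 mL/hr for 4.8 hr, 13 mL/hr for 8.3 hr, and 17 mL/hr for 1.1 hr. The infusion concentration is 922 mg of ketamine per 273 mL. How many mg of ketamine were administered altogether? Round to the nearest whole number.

Concentration = 922 mg ÷ 273 mL = 3.377289 mg/mL
Stage 1: 23.2 mL/hr × 4.8 hr = 111.36 mL → 111.36 mL × 3.377289 mg/mL = 376.0949 mg
Stage 2: 13 mL/hr × 8.3 hr = 107.9 mL → 107.9 mL × 3.377289 mg/mL = 364.4095 mg
Stage 3: 17 mL/hr × 1.1 hr = 18.7 mL → 18.7 mL × 3.377289 mg/mL = 63.15531 mg
Total = 376.0949 + 364.4095 + 63.15531 = 803.6598 mg

804 mg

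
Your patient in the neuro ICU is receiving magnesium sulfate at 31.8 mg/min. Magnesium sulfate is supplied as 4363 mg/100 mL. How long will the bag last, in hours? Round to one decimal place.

31.8 mg/min × 60 min/hr = 1908 mg/hr
Concentration = 4363 mg ÷ 100 mL = 43.63 mg/mL
Rate = 1908 mg/hr ÷ 43.63 mg/mL = 43.73138 mL/hr
Duration = 100 mL ÷ 43.73138 mL/hr = 2.286688 hr

2.3 hours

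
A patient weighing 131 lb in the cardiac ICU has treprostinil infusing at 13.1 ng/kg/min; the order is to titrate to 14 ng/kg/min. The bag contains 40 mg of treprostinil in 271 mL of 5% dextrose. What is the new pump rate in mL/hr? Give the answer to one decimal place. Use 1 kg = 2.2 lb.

0.3 mL/hr

Weight = 131 lb ÷ 2.2 lb/kg = 59.54545 kg
Dose = 14 ng/kg/min × 59.54545 kg = 833.6364 ng/min
833.6364 ng/min × 60 min/hr = 50018.18 ng/hr
Concentration = 40 mg ÷ 271 mL = 0.1476015 mg/mL = 147601.5 ng/mL
Rate = 50018.18 ng/hr ÷ 147601.5 ng/mL = 0.3388732 mL/hr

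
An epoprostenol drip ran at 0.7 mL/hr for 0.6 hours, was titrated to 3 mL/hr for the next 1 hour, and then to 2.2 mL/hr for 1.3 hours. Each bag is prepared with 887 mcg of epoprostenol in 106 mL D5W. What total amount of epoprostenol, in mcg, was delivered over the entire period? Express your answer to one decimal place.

Concentration = 887 mcg ÷ 106 mL = 8.367925 mcg/mL
Stage 1: 0.7 mL/hr × 0.6 hr = 0.42 mL → 0.42 mL × 8.367925 mcg/mL = 3.514528 mcg
Stage 2: 3 mL/hr × 1 hr = 3 mL → 3 mL × 8.367925 mcg/mL = 25.10377 mcg
Stage 3: 2.2 mL/hr × 1.3 hr = 2.86 mL → 2.86 mL × 8.367925 mcg/mL = 23.93226 mcg
Total = 3.514528 + 25.10377 + 23.93226 = 52.55057 mcg

52.6 mcg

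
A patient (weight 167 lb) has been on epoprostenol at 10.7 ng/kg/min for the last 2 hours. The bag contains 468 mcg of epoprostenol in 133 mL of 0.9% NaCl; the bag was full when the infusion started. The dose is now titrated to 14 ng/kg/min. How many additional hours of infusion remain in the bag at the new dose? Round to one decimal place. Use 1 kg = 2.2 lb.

5.8 hours

Initial rate:
Weight = 167 lb ÷ 2.2 lb/kg = 75.90909 kg
Dose = 10.7 ng/kg/min × 75.90909 kg = 812.2273 ng/min
812.2273 ng/min × 60 min/hr = 48733.64 ng/hr
Concentration = 468 mcg ÷ 133 mL = 3.518797 mcg/mL = 3518.797 ng/mL
Rate = 48733.64 ng/hr ÷ 3518.797 ng/mL = 13.84952 mL/hr
Volume infused so far = 13.84952 mL/hr × 2 hr = 27.69903 mL
Volume remaining = 133 − 27.69903 = 105.301 mL
New rate:
Dose = 14 ng/kg/min × 75.90909 kg = 1062.727 ng/min
1062.727 ng/min × 60 min/hr = 63763.64 ng/hr
Rate = 63763.64 ng/hr ÷ 3518.797 ng/mL = 18.12086 mL/hr
Time remaining = 105.301 mL ÷ 18.12086 mL/hr = 5.811035 hr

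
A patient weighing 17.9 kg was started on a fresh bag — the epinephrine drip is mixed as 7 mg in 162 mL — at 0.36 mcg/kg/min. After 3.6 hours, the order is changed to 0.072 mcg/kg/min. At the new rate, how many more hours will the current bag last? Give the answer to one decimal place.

Initial rate:
Dose = 0.36 mcg/kg/min × 17.9 kg = 6.444 mcg/min
6.444 mcg/min × 60 min/hr = 386.64 mcg/hr
Concentration = 7 mg ÷ 162 mL = 0.04320988 mg/mL = 43.20988 mcg/mL
Rate = 386.64 mcg/hr ÷ 43.20988 mcg/mL = 8.947954 mL/hr
Volume infused so far = 8.947954 mL/hr × 3.6 hr = 32.21264 mL
Volume remaining = 162 − 32.21264 = 129.7874 mL
New rate:
Dose = 0.072 mcg/kg/min × 17.9 kg = 1.2888 mcg/min
1.2888 mcg/min × 60 min/hr = 77.328 mcg/hr
Rate = 77.328 mcg/hr ÷ 43.20988 mcg/mL = 1.789591 mL/hr
Time remaining = 129.7874 mL ÷ 1.789591 mL/hr = 72.52348 hr

72.5 hours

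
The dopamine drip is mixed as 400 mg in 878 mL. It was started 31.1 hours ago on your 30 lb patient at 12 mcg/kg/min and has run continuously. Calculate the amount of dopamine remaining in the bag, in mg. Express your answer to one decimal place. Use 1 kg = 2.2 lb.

94.7 mg

Weight = 30 lb ÷ 2.2 lb/kg = 13.63636 kg
Dose = 12 mcg/kg/min × 13.63636 kg = 163.6364 mcg/min
163.6364 mcg/min × 60 min/hr = 9818.182 mcg/hr
Concentration = 400 mg ÷ 878 mL = 0.4555809 mg/mL = 455.5809 mcg/mL
Rate = 9818.182 mcg/hr ÷ 455.5809 mcg/mL = 21.55091 mL/hr
Volume infused = 21.55091 mL/hr × 31.1 hr = 670.2333 mL
Volume remaining = 878 − 670.2333 = 207.7667 mL
Drug remaining = 207.7667 mL × 455.5809 mcg/mL = 94654.55 mcg = 94.65455 mg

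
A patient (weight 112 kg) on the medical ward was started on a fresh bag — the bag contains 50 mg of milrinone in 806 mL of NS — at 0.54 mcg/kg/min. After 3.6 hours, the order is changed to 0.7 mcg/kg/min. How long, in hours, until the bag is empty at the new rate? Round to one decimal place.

Initial rate:
Dose = 0.54 mcg/kg/min × 112 kg = 60.48 mcg/min
60.48 mcg/min × 60 min/hr = 3628.8 mcg/hr
Concentration = 50 mg ÷ 806 mL = 0.06203474 mg/mL = 62.03474 mcg/mL
Rate = 3628.8 mcg/hr ÷ 62.03474 mcg/mL = 58.49626 mL/hr
Volume infused so far = 58.49626 mL/hr × 3.6 hr = 210.5865 mL
Volume remaining = 806 − 210.5865 = 595.4135 mL
New rate:
Dose = 0.7 mcg/kg/min × 112 kg = 78.4 mcg/min
78.4 mcg/min × 60 min/hr = 4704 mcg/hr
Rate = 4704 mcg/hr ÷ 62.03474 mcg/mL = 75.82848 mL/hr
Time remaining = 595.4135 mL ÷ 75.82848 mL/hr = 7.852109 hr

7.9 hours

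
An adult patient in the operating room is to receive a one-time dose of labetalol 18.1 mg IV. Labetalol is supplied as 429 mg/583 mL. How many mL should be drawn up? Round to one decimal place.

24.6 mL

Concentration = 429 mg ÷ 583 mL = 0.7358491 mg/mL
Volume = 18.1 mg ÷ 0.7358491 mg/mL = 24.59744 mL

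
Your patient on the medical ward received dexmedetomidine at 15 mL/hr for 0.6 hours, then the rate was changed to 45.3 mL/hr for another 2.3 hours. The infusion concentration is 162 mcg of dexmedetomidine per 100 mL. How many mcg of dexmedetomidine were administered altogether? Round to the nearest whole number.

183 mcg

Concentration = 162 mcg ÷ 100 mL = 1.62 mcg/mL
Stage 1: 15 mL/hr × 0.6 hr = 9 mL → 9 mL × 1.62 mcg/mL = 14.58 mcg
Stage 2: 45.3 mL/hr × 2.3 hr = 104.19 mL → 104.19 mL × 1.62 mcg/mL = 168.7878 mcg
Total = 14.58 + 168.7878 = 183.3678 mcg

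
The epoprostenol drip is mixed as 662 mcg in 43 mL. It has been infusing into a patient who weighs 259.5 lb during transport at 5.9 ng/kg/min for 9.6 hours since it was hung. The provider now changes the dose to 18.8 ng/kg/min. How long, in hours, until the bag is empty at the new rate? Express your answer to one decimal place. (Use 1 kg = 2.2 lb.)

2.0 hours

Initial rate:
Weight = 259.5 lb ÷ 2.2 lb/kg = 117.9545 kg
Dose = 5.9 ng/kg/min × 117.9545 kg = 695.9318 ng/min
695.9318 ng/min × 60 min/hr = 41755.91 ng/hr
Concentration = 662 mcg ÷ 43 mL = 15.39535 mcg/mL = 15395.35 ng/mL
Rate = 41755.91 ng/hr ÷ 15395.35 ng/mL = 2.712242 mL/hr
Volume infused so far = 2.712242 mL/hr × 9.6 hr = 26.03752 mL
Volume remaining = 43 − 26.03752 = 16.96248 mL
New rate:
Dose = 18.8 ng/kg/min × 117.9545 kg = 2217.545 ng/min
2217.545 ng/min × 60 min/hr = 133052.7 ng/hr
Rate = 133052.7 ng/hr ÷ 15395.35 ng/mL = 8.642398 mL/hr
Time remaining = 16.96248 mL ÷ 8.642398 mL/hr = 1.962705 hr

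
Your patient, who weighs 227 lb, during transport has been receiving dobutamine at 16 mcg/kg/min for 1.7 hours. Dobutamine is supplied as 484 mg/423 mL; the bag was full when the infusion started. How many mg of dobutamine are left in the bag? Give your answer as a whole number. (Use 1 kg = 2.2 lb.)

316 mg

Weight = 227 lb ÷ 2.2 lb/kg = 103.1818 kg
Dose = 16 mcg/kg/min × 103.1818 kg = 1650.909 mcg/min
1650.909 mcg/min × 60 min/hr = 99054.55 mcg/hr
Concentration = 484 mg ÷ 423 mL = 1.144208 mg/mL = 1144.208 mcg/mL
Rate = 99054.55 mcg/hr ÷ 1144.208 mcg/mL = 86.5704 mL/hr
Volume infused = 86.5704 mL/hr × 1.7 hr = 147.1697 mL
Volume remaining = 423 − 147.1697 = 275.8303 mL
Drug remaining = 275.8303 mL × 1144.208 mcg/mL = 315607.3 mcg = 315.6073 mg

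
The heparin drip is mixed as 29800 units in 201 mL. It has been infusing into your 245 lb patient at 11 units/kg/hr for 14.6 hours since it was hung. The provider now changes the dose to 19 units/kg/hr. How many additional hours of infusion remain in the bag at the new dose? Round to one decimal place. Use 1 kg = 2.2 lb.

5.6 hours

Initial rate:
Weight = 245 lb ÷ 2.2 lb/kg = 111.3636 kg
Dose = 11 units/kg/hr × 111.3636 kg = 1225 units/hr
Concentration = 29800 units ÷ 201 mL = 148.2587 units/mL
Rate = 1225 units/hr ÷ 148.2587 units/mL = 8.262584 mL/hr
Volume infused so far = 8.262584 mL/hr × 14.6 hr = 120.6337 mL
Volume remaining = 201 − 120.6337 = 80.36628 mL
New rate:
Dose = 19 units/kg/hr × 111.3636 kg = 2115.909 units/hr
Rate = 2115.909 units/hr ÷ 148.2587 units/mL = 14.27174 mL/hr
Time remaining = 80.36628 mL ÷ 14.27174 mL/hr = 5.631149 hr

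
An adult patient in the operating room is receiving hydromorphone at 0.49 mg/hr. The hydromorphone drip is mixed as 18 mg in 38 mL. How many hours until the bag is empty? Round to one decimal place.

36.7 hours

Concentration = 18 mg ÷ 38 mL = 0.4736842 mg/mL
Rate = 0.49 mg/hr ÷ 0.4736842 mg/mL = 1.034444 mL/hr
Duration = 38 mL ÷ 1.034444 mL/hr = 36.73469 hr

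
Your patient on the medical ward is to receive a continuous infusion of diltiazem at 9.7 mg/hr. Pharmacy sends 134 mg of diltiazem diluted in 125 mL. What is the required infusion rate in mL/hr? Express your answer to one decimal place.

Concentration = 134 mg ÷ 125 mL = 1.072 mg/mL
Rate = 9.7 mg/hr ÷ 1.072 mg/mL = 9.048507 mL/hr

9.0 mL/hr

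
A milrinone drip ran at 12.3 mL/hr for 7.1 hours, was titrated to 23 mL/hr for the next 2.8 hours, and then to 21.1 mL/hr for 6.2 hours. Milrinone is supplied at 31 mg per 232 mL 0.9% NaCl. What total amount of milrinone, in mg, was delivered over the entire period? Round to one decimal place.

37.8 mg

Concentration = 31 mg ÷ 232 mL = 0.1336207 mg/mL
Stage 1: 12.3 mL/hr × 7.1 hr = 87.33 mL → 87.33 mL × 0.1336207 mg/mL = 11.66909 mg
Stage 2: 23 mL/hr × 2.8 hr = 64.4 mL → 64.4 mL × 0.1336207 mg/mL = 8.605172 mg
Stage 3: 21.1 mL/hr × 6.2 hr = 130.82 mL → 130.82 mL × 0.1336207 mg/mL = 17.48026 mg
Total = 11.66909 + 8.605172 + 17.48026 = 37.75453 mg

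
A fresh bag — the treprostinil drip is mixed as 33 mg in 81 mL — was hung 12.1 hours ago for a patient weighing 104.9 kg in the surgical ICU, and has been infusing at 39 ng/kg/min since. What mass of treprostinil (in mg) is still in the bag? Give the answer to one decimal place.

30.0 mg

Dose = 39 ng/kg/min × 104.9 kg = 4091.1 ng/min
4091.1 ng/min × 60 min/hr = 245466 ng/hr
Concentration = 33 mg ÷ 81 mL = 0.4074074 mg/mL = 407407.4 ng/mL
Rate = 245466 ng/hr ÷ 407407.4 ng/mL = 0.6025075 mL/hr
Volume infused = 0.6025075 mL/hr × 12.1 hr = 7.29034 mL
Volume remaining = 81 − 7.29034 = 73.70966 mL
Drug remaining = 73.70966 mL × 407407.4 ng/mL = 30029861 ng = 30.02986 mg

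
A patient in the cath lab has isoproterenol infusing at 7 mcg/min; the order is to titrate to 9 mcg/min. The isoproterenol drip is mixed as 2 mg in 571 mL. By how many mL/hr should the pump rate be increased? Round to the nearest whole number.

34 mL/hr

At the current dose:
7 mcg/min × 60 min/hr = 420 mcg/hr
Concentration = 2 mg ÷ 571 mL = 0.003502627 mg/mL = 3.502627 mcg/mL
Rate = 420 mcg/hr ÷ 3.502627 mcg/mL = 119.91 mL/hr
At the new dose:
9 mcg/min × 60 min/hr = 540 mcg/hr
Rate = 540 mcg/hr ÷ 3.502627 mcg/mL = 154.17 mL/hr
Change = 154.17 − 119.91 = 34.26 mL/hr → 34.26 mL/hr increase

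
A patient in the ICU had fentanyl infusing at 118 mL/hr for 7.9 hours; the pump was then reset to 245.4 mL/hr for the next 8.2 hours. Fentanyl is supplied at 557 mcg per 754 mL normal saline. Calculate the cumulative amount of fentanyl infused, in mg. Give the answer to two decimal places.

2.18 mg

Concentration = 557 mcg ÷ 754 mL = 0.7387268 mcg/mL
Stage 1: 118 mL/hr × 7.9 hr = 932.2 mL → 932.2 mL × 0.7387268 mcg/mL = 688.6411 mcg
Stage 2: 245.4 mL/hr × 8.2 hr = 2012.28 mL → 2012.28 mL × 0.7387268 mcg/mL = 1486.525 mcg
Total = 688.6411 + 1486.525 = 2175.166 mcg = 2.175166 mg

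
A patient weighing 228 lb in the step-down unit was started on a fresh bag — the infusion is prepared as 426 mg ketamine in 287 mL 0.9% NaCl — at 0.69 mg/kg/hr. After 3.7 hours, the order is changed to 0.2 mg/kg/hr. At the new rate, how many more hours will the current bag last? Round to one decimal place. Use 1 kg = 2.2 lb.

Initial rate:
Weight = 228 lb ÷ 2.2 lb/kg = 103.6364 kg
Dose = 0.69 mg/kg/hr × 103.6364 kg = 71.50909 mg/hr
Concentration = 426 mg ÷ 287 mL = 1.484321 mg/mL
Rate = 71.50909 mg/hr ÷ 1.484321 mg/mL = 48.17631 mL/hr
Volume infused so far = 48.17631 mL/hr × 3.7 hr = 178.2524 mL
Volume remaining = 287 − 178.2524 = 108.7476 mL
New rate:
Dose = 0.2 mg/kg/hr × 103.6364 kg = 20.72727 mg/hr
Rate = 20.72727 mg/hr ÷ 1.484321 mg/mL = 13.96415 mL/hr
Time remaining = 108.7476 mL ÷ 13.96415 mL/hr = 7.787632 hr

7.8 hours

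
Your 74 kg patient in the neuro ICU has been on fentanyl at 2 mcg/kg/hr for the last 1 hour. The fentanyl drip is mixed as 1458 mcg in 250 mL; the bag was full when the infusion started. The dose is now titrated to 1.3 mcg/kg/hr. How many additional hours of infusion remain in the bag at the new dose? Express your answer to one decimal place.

13.6 hours

Initial rate:
Dose = 2 mcg/kg/hr × 74 kg = 148 mcg/hr
Concentration = 1458 mcg ÷ 250 mL = 5.832 mcg/mL
Rate = 148 mcg/hr ÷ 5.832 mcg/mL = 25.37723 mL/hr
Volume infused so far = 25.37723 mL/hr × 1 hr = 25.37723 mL
Volume remaining = 250 − 25.37723 = 224.6228 mL
New rate:
Dose = 1.3 mcg/kg/hr × 74 kg = 96.2 mcg/hr
Rate = 96.2 mcg/hr ÷ 5.832 mcg/mL = 16.4952 mL/hr
Time remaining = 224.6228 mL ÷ 16.4952 mL/hr = 13.61746 hr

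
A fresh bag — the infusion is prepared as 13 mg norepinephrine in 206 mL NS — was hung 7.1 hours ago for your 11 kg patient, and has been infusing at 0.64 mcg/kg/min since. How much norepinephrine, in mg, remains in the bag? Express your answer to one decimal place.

10.0 mg

Dose = 0.64 mcg/kg/min × 11 kg = 7.04 mcg/min
7.04 mcg/min × 60 min/hr = 422.4 mcg/hr
Concentration = 13 mg ÷ 206 mL = 0.0631068 mg/mL = 63.1068 mcg/mL
Rate = 422.4 mcg/hr ÷ 63.1068 mcg/mL = 6.693415 mL/hr
Volume infused = 6.693415 mL/hr × 7.1 hr = 47.52325 mL
Volume remaining = 206 − 47.52325 = 158.4768 mL
Drug remaining = 158.4768 mL × 63.1068 mcg/mL = 10000.96 mcg = 10.00096 mg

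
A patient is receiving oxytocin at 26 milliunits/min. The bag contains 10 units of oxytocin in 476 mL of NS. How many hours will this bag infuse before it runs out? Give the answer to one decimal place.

6.4 hours

26 milliunits/min × 60 min/hr = 1560 milliunits/hr
Concentration = 10 units ÷ 476 mL = 0.0210084 units/mL = 21.0084 milliunits/mL
Rate = 1560 milliunits/hr ÷ 21.0084 milliunits/mL = 74.256 mL/hr
Duration = 476 mL ÷ 74.256 mL/hr = 6.410256 hr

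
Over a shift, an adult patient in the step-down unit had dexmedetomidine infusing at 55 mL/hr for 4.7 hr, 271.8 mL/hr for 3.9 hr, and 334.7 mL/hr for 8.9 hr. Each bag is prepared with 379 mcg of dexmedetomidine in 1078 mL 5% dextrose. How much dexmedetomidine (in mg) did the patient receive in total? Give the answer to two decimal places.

Concentration = 379 mcg ÷ 1078 mL = 0.351577 mcg/mL
Stage 1: 55 mL/hr × 4.7 hr = 258.5 mL → 258.5 mL × 0.351577 mcg/mL = 90.88265 mcg
Stage 2: 271.8 mL/hr × 3.9 hr = 1060.02 mL → 1060.02 mL × 0.351577 mcg/mL = 372.6786 mcg
Stage 3: 334.7 mL/hr × 8.9 hr = 2978.83 mL → 2978.83 mL × 0.351577 mcg/mL = 1047.288 mcg
Total = 90.88265 + 372.6786 + 1047.288 = 1510.849 mcg = 1.510849 mg

1.51 mg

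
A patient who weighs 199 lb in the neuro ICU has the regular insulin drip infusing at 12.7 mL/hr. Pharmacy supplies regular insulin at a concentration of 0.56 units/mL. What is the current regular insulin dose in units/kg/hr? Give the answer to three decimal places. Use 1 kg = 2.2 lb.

Weight = 199 lb ÷ 2.2 lb/kg = 90.45455 kg
Drug rate = 12.7 mL/hr × 0.56 units/mL = 7.112 units/hr
7.112 units/hr ÷ 90.45455 kg = 0.07862513 units/kg/hr

0.079 units/kg/hr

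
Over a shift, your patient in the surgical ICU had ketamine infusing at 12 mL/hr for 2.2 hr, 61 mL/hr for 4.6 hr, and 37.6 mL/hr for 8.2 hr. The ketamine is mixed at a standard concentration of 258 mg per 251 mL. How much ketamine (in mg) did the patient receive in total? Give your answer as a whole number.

Concentration = 258 mg ÷ 251 mL = 1.027888 mg/mL
Stage 1: 12 mL/hr × 2.2 hr = 26.4 mL → 26.4 mL × 1.027888 mg/mL = 27.13625 mg
Stage 2: 61 mL/hr × 4.6 hr = 280.6 mL → 280.6 mL × 1.027888 mg/mL = 288.4255 mg
Stage 3: 37.6 mL/hr × 8.2 hr = 308.32 mL → 308.32 mL × 1.027888 mg/mL = 316.9186 mg
Total = 27.13625 + 288.4255 + 316.9186 = 632.4803 mg

632 mg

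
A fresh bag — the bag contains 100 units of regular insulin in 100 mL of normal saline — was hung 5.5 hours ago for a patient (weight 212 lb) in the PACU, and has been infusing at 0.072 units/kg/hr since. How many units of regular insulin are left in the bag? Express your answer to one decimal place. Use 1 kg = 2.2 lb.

61.8 units

Weight = 212 lb ÷ 2.2 lb/kg = 96.36364 kg
Dose = 0.072 units/kg/hr × 96.36364 kg = 6.938182 units/hr
Concentration = 100 units ÷ 100 mL = 1 units/mL
Rate = 6.938182 units/hr ÷ 1 units/mL = 6.938182 mL/hr
Volume infused = 6.938182 mL/hr × 5.5 hr = 38.16 mL
Volume remaining = 100 − 38.16 = 61.84 mL
Drug remaining = 61.84 mL × 1 units/mL = 61.84 units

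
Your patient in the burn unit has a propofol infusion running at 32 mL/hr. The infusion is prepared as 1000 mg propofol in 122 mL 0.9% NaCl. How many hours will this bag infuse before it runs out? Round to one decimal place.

3.8 hours

Duration = 122 mL ÷ 32 mL/hr = 3.8125 hr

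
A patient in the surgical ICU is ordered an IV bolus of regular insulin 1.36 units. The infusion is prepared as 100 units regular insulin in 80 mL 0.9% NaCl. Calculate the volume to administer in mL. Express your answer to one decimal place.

1.1 mL

Concentration = 100 units ÷ 80 mL = 1.25 units/mL
Volume = 1.36 units ÷ 1.25 units/mL = 1.088 mL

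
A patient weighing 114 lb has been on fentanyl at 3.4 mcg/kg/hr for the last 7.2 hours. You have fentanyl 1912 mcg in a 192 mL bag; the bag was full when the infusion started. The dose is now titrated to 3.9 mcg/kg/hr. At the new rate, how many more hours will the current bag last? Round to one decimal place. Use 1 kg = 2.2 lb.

Initial rate:
Weight = 114 lb ÷ 2.2 lb/kg = 51.81818 kg
Dose = 3.4 mcg/kg/hr × 51.81818 kg = 176.1818 mcg/hr
Concentration = 1912 mcg ÷ 192 mL = 9.958333 mcg/mL
Rate = 176.1818 mcg/hr ÷ 9.958333 mcg/mL = 17.6919 mL/hr
Volume infused so far = 17.6919 mL/hr × 7.2 hr = 127.3817 mL
Volume remaining = 192 − 127.3817 = 64.61833 mL
New rate:
Dose = 3.9 mcg/kg/hr × 51.81818 kg = 202.0909 mcg/hr
Rate = 202.0909 mcg/hr ÷ 9.958333 mcg/mL = 20.29365 mL/hr
Time remaining = 64.61833 mL ÷ 20.29365 mL/hr = 3.184166 hr

3.2 hours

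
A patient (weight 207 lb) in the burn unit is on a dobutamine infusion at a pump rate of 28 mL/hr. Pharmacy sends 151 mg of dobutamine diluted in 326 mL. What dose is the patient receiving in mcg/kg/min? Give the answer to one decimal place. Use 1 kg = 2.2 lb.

Weight = 207 lb ÷ 2.2 lb/kg = 94.09091 kg
Concentration = 151 mg ÷ 326 mL = 0.4631902 mg/mL = 463.1902 mcg/mL
Drug rate = 28 mL/hr × 463.1902 mcg/mL = 12969.33 mcg/hr
12969.33 mcg/hr ÷ 60 min/hr = 216.1554 mcg/min
216.1554 mcg/min ÷ 94.09091 kg = 2.297304 mcg/kg/min

2.3 mcg/kg/min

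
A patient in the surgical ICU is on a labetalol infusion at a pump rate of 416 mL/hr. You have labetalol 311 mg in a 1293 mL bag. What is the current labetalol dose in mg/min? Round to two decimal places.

Concentration = 311 mg ÷ 1293 mL = 0.2405259 mg/mL
Drug rate = 416 mL/hr × 0.2405259 mg/mL = 100.0588 mg/hr
100.0588 mg/hr ÷ 60 min/hr = 1.667646 mg/min

1.67 mg/min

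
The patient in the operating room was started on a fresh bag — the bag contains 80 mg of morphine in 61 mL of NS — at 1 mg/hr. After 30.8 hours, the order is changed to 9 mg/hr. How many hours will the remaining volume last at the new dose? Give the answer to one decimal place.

5.5 hours

Initial rate:
Concentration = 80 mg ÷ 61 mL = 1.311475 mg/mL
Rate = 1 mg/hr ÷ 1.311475 mg/mL = 0.7625 mL/hr
Volume infused so far = 0.7625 mL/hr × 30.8 hr = 23.485 mL
Volume remaining = 61 − 23.485 = 37.515 mL
New rate:
Rate = 9 mg/hr ÷ 1.311475 mg/mL = 6.8625 mL/hr
Time remaining = 37.515 mL ÷ 6.8625 mL/hr = 5.466667 hr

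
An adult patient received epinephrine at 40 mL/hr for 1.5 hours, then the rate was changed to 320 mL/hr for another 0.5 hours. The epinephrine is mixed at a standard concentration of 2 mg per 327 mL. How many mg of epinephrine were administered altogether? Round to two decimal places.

1.35 mg

Concentration = 2 mg ÷ 327 mL = 0.006116208 mg/mL
Stage 1: 40 mL/hr × 1.5 hr = 60 mL → 60 mL × 0.006116208 mg/mL = 0.3669725 mg
Stage 2: 320 mL/hr × 0.5 hr = 160 mL → 160 mL × 0.006116208 mg/mL = 0.9785933 mg
Total = 0.3669725 + 0.9785933 = 1.345566 mg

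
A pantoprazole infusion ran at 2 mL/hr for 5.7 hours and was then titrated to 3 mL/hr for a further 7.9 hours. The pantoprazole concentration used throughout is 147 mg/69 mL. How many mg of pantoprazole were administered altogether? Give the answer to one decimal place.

Concentration = 147 mg ÷ 69 mL = 2.130435 mg/mL
Stage 1: 2 mL/hr × 5.7 hr = 11.4 mL → 11.4 mL × 2.130435 mg/mL = 24.28696 mg
Stage 2: 3 mL/hr × 7.9 hr = 23.7 mL → 23.7 mL × 2.130435 mg/mL = 50.4913 mg
Total = 24.28696 + 50.4913 = 74.77826 mg

74.8 mg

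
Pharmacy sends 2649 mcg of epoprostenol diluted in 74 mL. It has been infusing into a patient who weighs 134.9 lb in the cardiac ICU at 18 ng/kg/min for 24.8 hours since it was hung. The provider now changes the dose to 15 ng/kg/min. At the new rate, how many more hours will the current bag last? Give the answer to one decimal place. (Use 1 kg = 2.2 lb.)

18.2 hours

Initial rate:
Weight = 134.9 lb ÷ 2.2 lb/kg = 61.31818 kg
Dose = 18 ng/kg/min × 61.31818 kg = 1103.727 ng/min
1103.727 ng/min × 60 min/hr = 66223.64 ng/hr
Concentration = 2649 mcg ÷ 74 mL = 35.7973 mcg/mL = 35797.3 ng/mL
Rate = 66223.64 ng/hr ÷ 35797.3 ng/mL = 1.849962 mL/hr
Volume infused so far = 1.849962 mL/hr × 24.8 hr = 45.87906 mL
Volume remaining = 74 − 45.87906 = 28.12094 mL
New rate:
Dose = 15 ng/kg/min × 61.31818 kg = 919.7727 ng/min
919.7727 ng/min × 60 min/hr = 55186.36 ng/hr
Rate = 55186.36 ng/hr ÷ 35797.3 ng/mL = 1.541635 mL/hr
Time remaining = 28.12094 mL ÷ 1.541635 mL/hr = 18.24099 hr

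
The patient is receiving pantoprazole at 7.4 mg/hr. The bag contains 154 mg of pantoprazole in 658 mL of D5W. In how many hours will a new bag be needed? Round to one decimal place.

20.8 hours

Concentration = 154 mg ÷ 658 mL = 0.2340426 mg/mL
Rate = 7.4 mg/hr ÷ 0.2340426 mg/mL = 31.61818 mL/hr
Duration = 658 mL ÷ 31.61818 mL/hr = 20.81081 hr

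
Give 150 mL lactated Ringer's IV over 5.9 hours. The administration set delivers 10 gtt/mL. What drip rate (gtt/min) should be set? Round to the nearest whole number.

150 mL ÷ (5.9 hr × 60 = 354 min) = 0.4237288 mL/min
0.4237288 mL/min × 10 gtt/mL = 4.237288 gtt/min

4 gtt/min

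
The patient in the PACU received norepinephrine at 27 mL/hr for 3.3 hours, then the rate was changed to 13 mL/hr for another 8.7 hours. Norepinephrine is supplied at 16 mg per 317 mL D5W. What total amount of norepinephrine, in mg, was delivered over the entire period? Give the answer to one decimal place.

Concentration = 16 mg ÷ 317 mL = 0.05047319 mg/mL
Stage 1: 27 mL/hr × 3.3 hr = 89.1 mL → 89.1 mL × 0.05047319 mg/mL = 4.497161 mg
Stage 2: 13 mL/hr × 8.7 hr = 113.1 mL → 113.1 mL × 0.05047319 mg/mL = 5.708517 mg
Total = 4.497161 + 5.708517 = 10.20568 mg

10.2 mg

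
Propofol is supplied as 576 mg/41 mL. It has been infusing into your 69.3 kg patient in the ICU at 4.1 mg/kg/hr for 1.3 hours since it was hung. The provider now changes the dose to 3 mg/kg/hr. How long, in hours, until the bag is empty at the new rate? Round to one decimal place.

1.0 hours

Initial rate:
Dose = 4.1 mg/kg/hr × 69.3 kg = 284.13 mg/hr
Concentration = 576 mg ÷ 41 mL = 14.04878 mg/mL
Rate = 284.13 mg/hr ÷ 14.04878 mg/mL = 20.22453 mL/hr
Volume infused so far = 20.22453 mL/hr × 1.3 hr = 26.29189 mL
Volume remaining = 41 − 26.29189 = 14.70811 mL
New rate:
Dose = 3 mg/kg/hr × 69.3 kg = 207.9 mg/hr
Rate = 207.9 mg/hr ÷ 14.04878 mg/mL = 14.79844 mL/hr
Time remaining = 14.70811 mL ÷ 14.79844 mL/hr = 0.9938961 hr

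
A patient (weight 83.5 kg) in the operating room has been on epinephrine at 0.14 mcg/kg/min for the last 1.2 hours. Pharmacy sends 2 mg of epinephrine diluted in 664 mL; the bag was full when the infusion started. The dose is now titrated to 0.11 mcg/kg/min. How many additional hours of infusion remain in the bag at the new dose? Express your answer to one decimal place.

2.1 hours

Initial rate:
Dose = 0.14 mcg/kg/min × 83.5 kg = 11.69 mcg/min
11.69 mcg/min × 60 min/hr = 701.4 mcg/hr
Concentration = 2 mg ÷ 664 mL = 0.003012048 mg/mL = 3.012048 mcg/mL
Rate = 701.4 mcg/hr ÷ 3.012048 mcg/mL = 232.8648 mL/hr
Volume infused so far = 232.8648 mL/hr × 1.2 hr = 279.4378 mL
Volume remaining = 664 − 279.4378 = 384.5622 mL
New rate:
Dose = 0.11 mcg/kg/min × 83.5 kg = 9.185 mcg/min
9.185 mcg/min × 60 min/hr = 551.1 mcg/hr
Rate = 551.1 mcg/hr ÷ 3.012048 mcg/mL = 182.9652 mL/hr
Time remaining = 384.5622 mL ÷ 182.9652 mL/hr = 2.101833 hr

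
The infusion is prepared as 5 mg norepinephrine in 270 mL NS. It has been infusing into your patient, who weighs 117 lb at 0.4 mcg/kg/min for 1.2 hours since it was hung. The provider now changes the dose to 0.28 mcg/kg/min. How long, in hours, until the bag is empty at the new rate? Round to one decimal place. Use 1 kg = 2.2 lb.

3.9 hours

Initial rate:
Weight = 117 lb ÷ 2.2 lb/kg = 53.18182 kg
Dose = 0.4 mcg/kg/min × 53.18182 kg = 21.27273 mcg/min
21.27273 mcg/min × 60 min/hr = 1276.364 mcg/hr
Concentration = 5 mg ÷ 270 mL = 0.01851852 mg/mL = 18.51852 mcg/mL
Rate = 1276.364 mcg/hr ÷ 18.51852 mcg/mL = 68.92364 mL/hr
Volume infused so far = 68.92364 mL/hr × 1.2 hr = 82.70836 mL
Volume remaining = 270 − 82.70836 = 187.2916 mL
New rate:
Dose = 0.28 mcg/kg/min × 53.18182 kg = 14.89091 mcg/min
14.89091 mcg/min × 60 min/hr = 893.4545 mcg/hr
Rate = 893.4545 mcg/hr ÷ 18.51852 mcg/mL = 48.24655 mL/hr
Time remaining = 187.2916 mL ÷ 48.24655 mL/hr = 3.88197 hr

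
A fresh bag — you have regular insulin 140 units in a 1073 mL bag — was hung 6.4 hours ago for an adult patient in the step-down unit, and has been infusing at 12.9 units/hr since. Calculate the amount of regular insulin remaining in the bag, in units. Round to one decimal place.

Concentration = 140 units ÷ 1073 mL = 0.1304753 units/mL
Rate = 12.9 units/hr ÷ 0.1304753 units/mL = 98.86929 mL/hr
Volume infused = 98.86929 mL/hr × 6.4 hr = 632.7634 mL
Volume remaining = 1073 − 632.7634 = 440.2366 mL
Drug remaining = 440.2366 mL × 0.1304753 units/mL = 57.44 units

57.4 units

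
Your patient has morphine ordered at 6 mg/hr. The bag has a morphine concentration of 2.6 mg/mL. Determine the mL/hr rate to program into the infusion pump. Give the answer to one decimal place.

Rate = 6 mg/hr ÷ 2.6 mg/mL = 2.307692 mL/hr

2.3 mL/hr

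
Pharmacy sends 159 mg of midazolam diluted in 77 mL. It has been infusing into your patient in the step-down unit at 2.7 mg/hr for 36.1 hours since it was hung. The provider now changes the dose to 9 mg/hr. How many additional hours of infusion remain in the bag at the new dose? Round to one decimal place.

Initial rate:
Concentration = 159 mg ÷ 77 mL = 2.064935 mg/mL
Rate = 2.7 mg/hr ÷ 2.064935 mg/mL = 1.307547 mL/hr
Volume infused so far = 1.307547 mL/hr × 36.1 hr = 47.20245 mL
Volume remaining = 77 − 47.20245 = 29.79755 mL
New rate:
Rate = 9 mg/hr ÷ 2.064935 mg/mL = 4.358491 mL/hr
Time remaining = 29.79755 mL ÷ 4.358491 mL/hr = 6.836667 hr

6.8 hours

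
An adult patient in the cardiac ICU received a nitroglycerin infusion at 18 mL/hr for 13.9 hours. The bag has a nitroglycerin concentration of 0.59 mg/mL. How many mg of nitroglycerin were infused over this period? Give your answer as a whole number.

Concentration = 0.59 mg/mL = 590 mcg/mL
Drug rate = 18 mL/hr × 590 mcg/mL = 10620 mcg/hr
Total = 10620 mcg/hr × 13.9 hr = 147618 mcg = 147.618 mg

148 mg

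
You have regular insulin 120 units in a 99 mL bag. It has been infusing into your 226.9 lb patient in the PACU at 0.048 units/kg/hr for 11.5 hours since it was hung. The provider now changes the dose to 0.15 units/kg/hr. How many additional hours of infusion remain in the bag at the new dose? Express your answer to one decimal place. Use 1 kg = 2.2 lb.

4.1 hours

Initial rate:
Weight = 226.9 lb ÷ 2.2 lb/kg = 103.1364 kg
Dose = 0.048 units/kg/hr × 103.1364 kg = 4.950545 units/hr
Concentration = 120 units ÷ 99 mL = 1.212121 units/mL
Rate = 4.950545 units/hr ÷ 1.212121 units/mL = 4.0842 mL/hr
Volume infused so far = 4.0842 mL/hr × 11.5 hr = 46.9683 mL
Volume remaining = 99 − 46.9683 = 52.0317 mL
New rate:
Dose = 0.15 units/kg/hr × 103.1364 kg = 15.47045 units/hr
Rate = 15.47045 units/hr ÷ 1.212121 units/mL = 12.76312 mL/hr
Time remaining = 52.0317 mL ÷ 12.76312 mL/hr = 4.076721 hr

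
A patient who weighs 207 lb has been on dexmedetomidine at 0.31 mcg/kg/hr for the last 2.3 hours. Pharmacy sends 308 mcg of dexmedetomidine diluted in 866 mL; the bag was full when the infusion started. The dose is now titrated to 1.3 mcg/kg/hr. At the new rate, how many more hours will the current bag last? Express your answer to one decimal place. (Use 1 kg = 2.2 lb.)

2.0 hours

Initial rate:
Weight = 207 lb ÷ 2.2 lb/kg = 94.09091 kg
Dose = 0.31 mcg/kg/hr × 94.09091 kg = 29.16818 mcg/hr
Concentration = 308 mcg ÷ 866 mL = 0.3556582 mcg/mL
Rate = 29.16818 mcg/hr ÷ 0.3556582 mcg/mL = 82.01184 mL/hr
Volume infused so far = 82.01184 mL/hr × 2.3 hr = 188.6272 mL
Volume remaining = 866 − 188.6272 = 677.3728 mL
New rate:
Dose = 1.3 mcg/kg/hr × 94.09091 kg = 122.3182 mcg/hr
Rate = 122.3182 mcg/hr ÷ 0.3556582 mcg/mL = 343.9206 mL/hr
Time remaining = 677.3728 mL ÷ 343.9206 mL/hr = 1.969562 hr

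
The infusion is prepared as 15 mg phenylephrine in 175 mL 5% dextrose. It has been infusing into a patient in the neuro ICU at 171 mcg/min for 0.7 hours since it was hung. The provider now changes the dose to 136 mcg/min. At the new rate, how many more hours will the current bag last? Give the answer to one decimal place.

1.0 hours

Initial rate:
171 mcg/min × 60 min/hr = 10260 mcg/hr
Concentration = 15 mg ÷ 175 mL = 0.08571429 mg/mL = 85.71429 mcg/mL
Rate = 10260 mcg/hr ÷ 85.71429 mcg/mL = 119.7 mL/hr
Volume infused so far = 119.7 mL/hr × 0.7 hr = 83.79 mL
Volume remaining = 175 − 83.79 = 91.21 mL
New rate:
136 mcg/min × 60 min/hr = 8160 mcg/hr
Rate = 8160 mcg/hr ÷ 85.71429 mcg/mL = 95.2 mL/hr
Time remaining = 91.21 mL ÷ 95.2 mL/hr = 0.9580882 hr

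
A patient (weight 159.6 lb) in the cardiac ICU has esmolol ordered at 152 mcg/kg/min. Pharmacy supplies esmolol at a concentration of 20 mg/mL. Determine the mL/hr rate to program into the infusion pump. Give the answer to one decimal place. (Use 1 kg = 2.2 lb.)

33.1 mL/hr

Weight = 159.6 lb ÷ 2.2 lb/kg = 72.54545 kg
Dose = 152 mcg/kg/min × 72.54545 kg = 11026.91 mcg/min
11026.91 mcg/min × 60 min/hr = 661614.5 mcg/hr
Concentration = 20 mg/mL = 20000 mcg/mL
Rate = 661614.5 mcg/hr ÷ 20000 mcg/mL = 33.08073 mL/hr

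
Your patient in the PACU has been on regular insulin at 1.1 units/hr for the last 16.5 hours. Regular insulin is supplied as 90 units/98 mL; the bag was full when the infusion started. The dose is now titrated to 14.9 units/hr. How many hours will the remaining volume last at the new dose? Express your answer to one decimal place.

4.8 hours

Initial rate:
Concentration = 90 units ÷ 98 mL = 0.9183673 units/mL
Rate = 1.1 units/hr ÷ 0.9183673 units/mL = 1.197778 mL/hr
Volume infused so far = 1.197778 mL/hr × 16.5 hr = 19.76333 mL
Volume remaining = 98 − 19.76333 = 78.23667 mL
New rate:
Rate = 14.9 units/hr ÷ 0.9183673 units/mL = 16.22444 mL/hr
Time remaining = 78.23667 mL ÷ 16.22444 mL/hr = 4.822148 hr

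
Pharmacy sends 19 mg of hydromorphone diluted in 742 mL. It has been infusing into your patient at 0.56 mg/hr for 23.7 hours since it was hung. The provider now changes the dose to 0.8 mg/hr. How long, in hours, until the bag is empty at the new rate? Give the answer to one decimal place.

Initial rate:
Concentration = 19 mg ÷ 742 mL = 0.02560647 mg/mL
Rate = 0.56 mg/hr ÷ 0.02560647 mg/mL = 21.86947 mL/hr
Volume infused so far = 21.86947 mL/hr × 23.7 hr = 518.3065 mL
Volume remaining = 742 − 518.3065 = 223.6935 mL
New rate:
Rate = 0.8 mg/hr ÷ 0.02560647 mg/mL = 31.24211 mL/hr
Time remaining = 223.6935 mL ÷ 31.24211 mL/hr = 7.16 hr

7.2 hours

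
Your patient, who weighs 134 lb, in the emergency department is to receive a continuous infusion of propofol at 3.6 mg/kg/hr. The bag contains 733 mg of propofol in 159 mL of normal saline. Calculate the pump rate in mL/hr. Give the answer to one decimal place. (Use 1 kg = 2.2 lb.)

47.6 mL/hr

Weight = 134 lb ÷ 2.2 lb/kg = 60.90909 kg
Dose = 3.6 mg/kg/hr × 60.90909 kg = 219.2727 mg/hr
Concentration = 733 mg ÷ 159 mL = 4.610063 mg/mL
Rate = 219.2727 mg/hr ÷ 4.610063 mg/mL = 47.56393 mL/hr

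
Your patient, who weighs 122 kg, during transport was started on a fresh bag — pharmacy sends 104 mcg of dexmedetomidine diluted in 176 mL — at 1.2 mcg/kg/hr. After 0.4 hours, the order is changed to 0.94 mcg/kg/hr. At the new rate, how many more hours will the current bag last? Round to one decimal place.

0.4 hours

Initial rate:
Dose = 1.2 mcg/kg/hr × 122 kg = 146.4 mcg/hr
Concentration = 104 mcg ÷ 176 mL = 0.5909091 mcg/mL
Rate = 146.4 mcg/hr ÷ 0.5909091 mcg/mL = 247.7538 mL/hr
Volume infused so far = 247.7538 mL/hr × 0.4 hr = 99.10154 mL
Volume remaining = 176 − 99.10154 = 76.89846 mL
New rate:
Dose = 0.94 mcg/kg/hr × 122 kg = 114.68 mcg/hr
Rate = 114.68 mcg/hr ÷ 0.5909091 mcg/mL = 194.0738 mL/hr
Time remaining = 76.89846 mL ÷ 194.0738 mL/hr = 0.396233 hr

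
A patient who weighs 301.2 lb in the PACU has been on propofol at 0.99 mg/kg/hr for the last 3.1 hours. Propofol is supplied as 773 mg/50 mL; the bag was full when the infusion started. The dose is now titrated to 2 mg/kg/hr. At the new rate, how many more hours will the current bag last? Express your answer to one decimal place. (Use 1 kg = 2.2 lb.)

1.3 hours

Initial rate:
Weight = 301.2 lb ÷ 2.2 lb/kg = 136.9091 kg
Dose = 0.99 mg/kg/hr × 136.9091 kg = 135.54 mg/hr
Concentration = 773 mg ÷ 50 mL = 15.46 mg/mL
Rate = 135.54 mg/hr ÷ 15.46 mg/mL = 8.767141 mL/hr
Volume infused so far = 8.767141 mL/hr × 3.1 hr = 27.17814 mL
Volume remaining = 50 − 27.17814 = 22.82186 mL
New rate:
Dose = 2 mg/kg/hr × 136.9091 kg = 273.8182 mg/hr
Rate = 273.8182 mg/hr ÷ 15.46 mg/mL = 17.7114 mL/hr
Time remaining = 22.82186 mL ÷ 17.7114 mL/hr = 1.288541 hr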